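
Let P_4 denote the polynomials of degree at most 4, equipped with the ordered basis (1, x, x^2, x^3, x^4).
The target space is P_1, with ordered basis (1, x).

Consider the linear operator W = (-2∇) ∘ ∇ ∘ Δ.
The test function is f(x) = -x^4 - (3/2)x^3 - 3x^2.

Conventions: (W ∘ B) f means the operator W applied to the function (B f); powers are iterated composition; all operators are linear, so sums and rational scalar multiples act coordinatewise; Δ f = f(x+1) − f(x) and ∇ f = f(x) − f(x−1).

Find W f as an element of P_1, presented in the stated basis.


Δ f = -4x^3 - (21/2)x^2 - (29/2)x - 11/2
∇ Δ f = -12x^2 - 9x - 8
∇ (∇ ∘ Δ) f = -24x + 3
(-2∇) (∇ ∘ Δ) f = 48x - 6

the image equals g(x) = 48x - 6


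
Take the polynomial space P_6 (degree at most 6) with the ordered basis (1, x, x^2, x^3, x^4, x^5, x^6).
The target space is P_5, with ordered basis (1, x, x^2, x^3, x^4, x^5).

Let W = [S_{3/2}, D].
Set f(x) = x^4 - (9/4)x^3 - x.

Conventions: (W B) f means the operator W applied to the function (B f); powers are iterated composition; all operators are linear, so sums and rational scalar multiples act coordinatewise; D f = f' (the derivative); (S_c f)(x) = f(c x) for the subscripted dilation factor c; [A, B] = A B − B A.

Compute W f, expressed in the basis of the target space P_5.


D f = 4x^3 - (27/4)x^2 - 1
S_{3/2} D f = (27/2)x^3 - (243/16)x^2 - 1
S_{3/2} f = (81/16)x^4 - (243/32)x^3 - (3/2)x
D S_{3/2} f = (81/4)x^3 - (729/32)x^2 - 3/2
[S_{3/2}, D] f = -(27/4)x^3 + (243/32)x^2 + 1/2

the result is g(x) = -(27/4)x^3 + (243/32)x^2 + 1/2


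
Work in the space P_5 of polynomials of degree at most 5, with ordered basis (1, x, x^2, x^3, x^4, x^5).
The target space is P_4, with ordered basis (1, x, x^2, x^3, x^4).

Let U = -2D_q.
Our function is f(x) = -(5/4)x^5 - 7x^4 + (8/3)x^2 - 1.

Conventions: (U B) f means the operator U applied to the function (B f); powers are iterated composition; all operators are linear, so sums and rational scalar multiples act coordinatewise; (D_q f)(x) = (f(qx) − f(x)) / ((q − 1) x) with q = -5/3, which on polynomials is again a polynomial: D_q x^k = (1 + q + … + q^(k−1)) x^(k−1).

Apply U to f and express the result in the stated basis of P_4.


D_q f = -(2105/324)x^4 + (476/27)x^3 - (16/9)x
(-2D_q) f = (2105/162)x^4 - (952/27)x^3 + (32/9)x

the image equals g(x) = (2105/162)x^4 - (952/27)x^3 + (32/9)x


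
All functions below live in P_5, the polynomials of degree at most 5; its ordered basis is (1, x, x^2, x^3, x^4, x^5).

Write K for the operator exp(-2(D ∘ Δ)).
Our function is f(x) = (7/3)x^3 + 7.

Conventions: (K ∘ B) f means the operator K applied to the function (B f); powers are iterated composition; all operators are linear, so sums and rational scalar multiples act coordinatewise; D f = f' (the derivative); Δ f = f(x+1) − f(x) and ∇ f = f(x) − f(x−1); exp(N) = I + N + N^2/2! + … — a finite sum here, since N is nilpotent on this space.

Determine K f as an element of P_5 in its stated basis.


the image equals g(x) = (7/3)x^3 - 28x - 7

order-1 term: -28x - 14
the series for exp(-2(D ∘ Δ)) f terminates at order 1
exp(-2(D ∘ Δ)) f = (7/3)x^3 - 28x - 7


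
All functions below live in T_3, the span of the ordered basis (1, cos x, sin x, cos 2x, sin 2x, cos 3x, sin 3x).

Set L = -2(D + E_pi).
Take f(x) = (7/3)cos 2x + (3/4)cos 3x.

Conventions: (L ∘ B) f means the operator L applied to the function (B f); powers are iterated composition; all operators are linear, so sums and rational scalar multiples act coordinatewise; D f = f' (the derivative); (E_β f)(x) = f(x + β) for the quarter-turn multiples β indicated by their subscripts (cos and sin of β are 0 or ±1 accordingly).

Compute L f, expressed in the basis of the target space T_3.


the image equals g(x) = -(14/3)cos 2x + (28/3)sin 2x + (3/2)cos 3x + (9/2)sin 3x

D f = -(14/3)sin 2x - (9/4)sin 3x
E_pi f = (7/3)cos 2x - (3/4)cos 3x
(D + E_pi) f = (7/3)cos 2x - (14/3)sin 2x - (3/4)cos 3x - (9/4)sin 3x
(-2(D + E_pi)) f = -(14/3)cos 2x + (28/3)sin 2x + (3/2)cos 3x + (9/2)sin 3x


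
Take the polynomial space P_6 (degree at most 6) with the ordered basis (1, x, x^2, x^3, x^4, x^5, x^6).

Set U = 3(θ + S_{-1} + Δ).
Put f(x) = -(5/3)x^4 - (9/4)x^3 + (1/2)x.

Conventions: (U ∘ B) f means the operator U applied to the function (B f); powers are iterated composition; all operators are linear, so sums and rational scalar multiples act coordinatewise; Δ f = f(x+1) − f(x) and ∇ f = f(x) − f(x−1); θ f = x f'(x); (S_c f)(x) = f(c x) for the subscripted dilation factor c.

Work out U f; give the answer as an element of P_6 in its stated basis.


the image equals g(x) = -25x^4 - (67/2)x^3 - (201/4)x^2 - (161/4)x - 41/4

θ f = -(20/3)x^4 - (27/4)x^3 + (1/2)x
S_{-1} f = -(5/3)x^4 + (9/4)x^3 - (1/2)x
Δ f = -(20/3)x^3 - (67/4)x^2 - (161/12)x - 41/12
(θ + S_{-1} + Δ) f = -(25/3)x^4 - (67/6)x^3 - (67/4)x^2 - (161/12)x - 41/12
(3(θ + S_{-1} + Δ)) f = -25x^4 - (67/2)x^3 - (201/4)x^2 - (161/4)x - 41/4


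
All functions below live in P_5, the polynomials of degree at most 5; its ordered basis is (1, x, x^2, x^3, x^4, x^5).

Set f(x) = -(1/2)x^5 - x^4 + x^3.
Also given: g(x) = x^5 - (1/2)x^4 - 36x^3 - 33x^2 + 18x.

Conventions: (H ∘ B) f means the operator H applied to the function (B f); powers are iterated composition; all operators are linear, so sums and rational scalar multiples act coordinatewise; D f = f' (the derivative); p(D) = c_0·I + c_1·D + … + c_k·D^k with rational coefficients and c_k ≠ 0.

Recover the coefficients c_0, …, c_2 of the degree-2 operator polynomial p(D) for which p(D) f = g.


D^0 f = -(1/2)x^5 - x^4 + x^3
D^1 f = -(5/2)x^4 - 4x^3 + 3x^2
D^2 f = -10x^3 - 12x^2 + 6x
matching coefficients of g against c_0 f + c_1 Df + … from the top degree down determines the c_i
solution: c_0 = -2, c_1 = 1, c_2 = 3

c_0 = -2, c_1 = 1, c_2 = 3


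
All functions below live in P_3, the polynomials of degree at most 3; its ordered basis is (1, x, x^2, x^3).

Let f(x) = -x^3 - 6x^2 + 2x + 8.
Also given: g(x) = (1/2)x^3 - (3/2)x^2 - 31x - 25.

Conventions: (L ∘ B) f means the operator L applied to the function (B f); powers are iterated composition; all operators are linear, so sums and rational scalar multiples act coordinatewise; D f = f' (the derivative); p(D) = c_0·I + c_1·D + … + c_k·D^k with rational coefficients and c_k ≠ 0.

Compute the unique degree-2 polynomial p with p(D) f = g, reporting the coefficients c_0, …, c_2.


c_0 = -1/2, c_1 = 3/2, c_2 = 2

D^0 f = -x^3 - 6x^2 + 2x + 8
D^1 f = -3x^2 - 12x + 2
D^2 f = -6x - 12
matching coefficients of g against c_0 f + c_1 Df + … from the top degree down determines the c_i
solution: c_0 = -1/2, c_1 = 3/2, c_2 = 2


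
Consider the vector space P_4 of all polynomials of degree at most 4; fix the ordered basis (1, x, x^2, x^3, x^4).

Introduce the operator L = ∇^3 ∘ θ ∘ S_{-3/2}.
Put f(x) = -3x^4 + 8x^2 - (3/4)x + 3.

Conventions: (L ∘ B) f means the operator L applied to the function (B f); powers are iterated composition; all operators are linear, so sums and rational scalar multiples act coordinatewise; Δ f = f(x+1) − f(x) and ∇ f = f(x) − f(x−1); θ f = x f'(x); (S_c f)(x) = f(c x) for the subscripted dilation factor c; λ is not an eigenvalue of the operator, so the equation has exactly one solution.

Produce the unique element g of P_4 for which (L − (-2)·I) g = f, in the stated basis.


write g with unknown coordinates in the stated basis and equate coefficients in (L − (-2)·I) g = f
solving from the highest basis element down gives g = -(3/2)x^4 + 4x^2 + (2913/8)x - 2181/4
check: L g = -729x + 2187/2
so L g − (-2)·g = -3x^4 + 8x^2 - (3/4)x + 3 = f ✓

g(x) = -(3/2)x^4 + 4x^2 + (2913/8)x - 2181/4


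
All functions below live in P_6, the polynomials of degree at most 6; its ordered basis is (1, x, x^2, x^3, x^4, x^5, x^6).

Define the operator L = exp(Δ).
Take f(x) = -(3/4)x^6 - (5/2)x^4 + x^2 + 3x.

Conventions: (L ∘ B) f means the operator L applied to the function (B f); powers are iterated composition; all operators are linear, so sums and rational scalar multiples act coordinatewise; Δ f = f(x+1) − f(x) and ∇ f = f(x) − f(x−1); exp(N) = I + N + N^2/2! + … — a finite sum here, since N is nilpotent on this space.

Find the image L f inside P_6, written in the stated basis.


the result is g(x) = -(3/4)x^6 - (9/2)x^5 - 25x^4 - 85x^3 - (791/4)x^2 - 279x - 739/4

order-1 term: -(9/2)x^5 - (45/4)x^4 - 25x^3 - (105/4)x^2 - (25/2)x + 3/4
order-2 term: -(45/4)x^4 - 45x^3 - (375/4)x^2 - (195/2)x - 159/4
order-3 term: -15x^3 - (135/2)x^2 - (245/2)x - 165/2
order-4 term: -(45/4)x^2 - 45x - 205/4
order-5 term: -(9/2)x - 45/4
order-6 term: -3/4
the series for exp(Δ) f terminates at order 6
exp(Δ) f = -(3/4)x^6 - (9/2)x^5 - 25x^4 - 85x^3 - (791/4)x^2 - 279x - 739/4


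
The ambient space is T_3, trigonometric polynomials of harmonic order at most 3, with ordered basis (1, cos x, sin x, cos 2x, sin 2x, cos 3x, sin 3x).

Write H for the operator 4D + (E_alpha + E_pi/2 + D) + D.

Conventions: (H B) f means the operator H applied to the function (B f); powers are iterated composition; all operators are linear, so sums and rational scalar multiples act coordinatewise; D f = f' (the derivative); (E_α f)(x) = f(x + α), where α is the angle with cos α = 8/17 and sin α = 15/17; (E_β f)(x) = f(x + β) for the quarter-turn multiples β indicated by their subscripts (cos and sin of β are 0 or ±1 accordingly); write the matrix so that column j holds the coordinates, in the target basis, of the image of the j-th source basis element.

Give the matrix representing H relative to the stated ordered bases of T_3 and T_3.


the matrix is [[2, 0, 0, 0, 0, 0, 0]; [0, 8/17, 134/17, 0, 0, 0, 0]; [0, -134/17, 8/17, 0, 0, 0, 0]; [0, 0, 0, -450/289, 3708/289, 0, 0]; [0, 0, 0, -3708/289, -450/289, 0, 0]; [0, 0, 0, 0, 0, -4888/4913, 83026/4913]; [0, 0, 0, 0, 0, -83026/4913, -4888/4913]] (rows listed top to bottom)

image of 1: 2
image of cos x: (8/17)cos x - (134/17)sin x
image of sin x: (134/17)cos x + (8/17)sin x
image of cos 2x: -(450/289)cos 2x - (3708/289)sin 2x
image of sin 2x: (3708/289)cos 2x - (450/289)sin 2x
image of cos 3x: -(4888/4913)cos 3x - (83026/4913)sin 3x
image of sin 3x: (83026/4913)cos 3x - (4888/4913)sin 3x
each image's coordinates form column j of the matrix


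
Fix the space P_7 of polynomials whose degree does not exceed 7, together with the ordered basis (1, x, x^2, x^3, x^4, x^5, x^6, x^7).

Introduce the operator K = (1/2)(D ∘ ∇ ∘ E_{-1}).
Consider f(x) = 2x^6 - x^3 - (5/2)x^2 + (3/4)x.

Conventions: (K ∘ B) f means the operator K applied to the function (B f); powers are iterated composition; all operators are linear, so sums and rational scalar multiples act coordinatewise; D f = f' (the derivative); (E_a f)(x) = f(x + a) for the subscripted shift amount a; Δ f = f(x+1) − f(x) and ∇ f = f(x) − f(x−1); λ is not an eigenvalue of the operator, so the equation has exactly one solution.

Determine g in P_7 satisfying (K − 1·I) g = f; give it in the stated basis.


g(x) = -2x^6 - 30x^4 + 181x^3 - (1195/2)x^2 + (6129/4)x - 2018

write g with unknown coordinates in the stated basis and equate coefficients in (K − 1·I) g = f
solving from the highest basis element down gives g = -2x^6 - 30x^4 + 181x^3 - (1195/2)x^2 + (6129/4)x - 2018
check: K g = -30x^4 + 180x^3 - 600x^2 + 1533x - 2018
so K g − 1·g = 2x^6 - x^3 - (5/2)x^2 + (3/4)x = f ✓


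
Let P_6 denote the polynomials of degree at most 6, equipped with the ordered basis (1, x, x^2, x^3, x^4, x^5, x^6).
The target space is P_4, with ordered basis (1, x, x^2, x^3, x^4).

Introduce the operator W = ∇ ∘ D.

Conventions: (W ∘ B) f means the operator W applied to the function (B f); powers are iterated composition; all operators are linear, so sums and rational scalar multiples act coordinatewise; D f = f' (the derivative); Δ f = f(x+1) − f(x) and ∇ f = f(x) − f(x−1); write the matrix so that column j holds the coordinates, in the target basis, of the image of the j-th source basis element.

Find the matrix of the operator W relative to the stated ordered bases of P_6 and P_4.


the matrix is [[0, 0, 2, -3, 4, -5, 6]; [0, 0, 0, 6, -12, 20, -30]; [0, 0, 0, 0, 12, -30, 60]; [0, 0, 0, 0, 0, 20, -60]; [0, 0, 0, 0, 0, 0, 30]] (rows listed top to bottom)

image of 1: 0
image of x: 0
image of x^2: 2
image of x^3: 6x - 3
image of x^4: 12x^2 - 12x + 4
image of x^5: 20x^3 - 30x^2 + 20x - 5
image of x^6: 30x^4 - 60x^3 + 60x^2 - 30x + 6
each image's coordinates form column j of the matrix


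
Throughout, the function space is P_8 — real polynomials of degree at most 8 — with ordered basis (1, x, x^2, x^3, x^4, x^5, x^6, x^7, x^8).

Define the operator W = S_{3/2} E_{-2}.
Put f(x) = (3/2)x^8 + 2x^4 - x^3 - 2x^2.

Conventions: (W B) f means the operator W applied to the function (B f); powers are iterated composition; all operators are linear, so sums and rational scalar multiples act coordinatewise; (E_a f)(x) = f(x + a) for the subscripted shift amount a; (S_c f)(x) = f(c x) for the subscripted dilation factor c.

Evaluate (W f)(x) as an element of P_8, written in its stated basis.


the result is g(x) = (19683/512)x^8 - (6561/16)x^7 + (15309/8)x^6 - 5103x^5 + (68121/8)x^4 - (73035/8)x^3 + 6165x^2 - 2406x + 416

E_{-2} f = (3/2)x^8 - 24x^7 + 168x^6 - 672x^5 + 1682x^4 - 2705x^3 + 2740x^2 - 1604x + 416
S_{3/2} E_{-2} f = (19683/512)x^8 - (6561/16)x^7 + (15309/8)x^6 - 5103x^5 + (68121/8)x^4 - (73035/8)x^3 + 6165x^2 - 2406x + 416


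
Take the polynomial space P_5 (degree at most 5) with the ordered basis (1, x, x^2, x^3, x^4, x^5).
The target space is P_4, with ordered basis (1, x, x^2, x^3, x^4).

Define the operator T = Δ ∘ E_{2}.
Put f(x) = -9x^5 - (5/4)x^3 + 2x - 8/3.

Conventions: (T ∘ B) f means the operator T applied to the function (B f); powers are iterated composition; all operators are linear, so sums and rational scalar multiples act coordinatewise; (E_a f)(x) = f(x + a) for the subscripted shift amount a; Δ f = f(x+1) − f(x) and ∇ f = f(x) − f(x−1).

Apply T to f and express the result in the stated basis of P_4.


the image equals g(x) = -45x^4 - 450x^3 - (6855/4)x^2 - (11775/4)x - 7683/4

E_{2} f = -9x^5 - 90x^4 - (1445/4)x^3 - (1455/2)x^2 - 733x - 890/3
Δ E_{2} f = -45x^4 - 450x^3 - (6855/4)x^2 - (11775/4)x - 7683/4


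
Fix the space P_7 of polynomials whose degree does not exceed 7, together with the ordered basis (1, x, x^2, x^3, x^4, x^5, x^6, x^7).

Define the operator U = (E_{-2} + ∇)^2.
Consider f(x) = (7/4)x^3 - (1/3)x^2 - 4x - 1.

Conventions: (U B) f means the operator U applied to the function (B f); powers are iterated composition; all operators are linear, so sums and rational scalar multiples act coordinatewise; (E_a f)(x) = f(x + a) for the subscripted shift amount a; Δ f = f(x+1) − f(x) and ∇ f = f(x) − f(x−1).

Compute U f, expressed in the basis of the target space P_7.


E_{-2} f = (7/4)x^3 - (65/6)x^2 + (55/3)x - 25/3
∇ f = (21/4)x^2 - (71/12)x - 23/12
(E_{-2} + ∇) f = (7/4)x^3 - (67/12)x^2 + (149/12)x - 41/4
E_{-2} (E_{-2} + ∇) f = (7/4)x^3 - (193/12)x^2 + (223/4)x - 857/12
∇ (E_{-2} + ∇) f = (21/4)x^2 - (197/12)x + 79/4
(E_{-2} + ∇) (E_{-2} + ∇) f = (7/4)x^3 - (65/6)x^2 + (118/3)x - 155/3

the result is g(x) = (7/4)x^3 - (65/6)x^2 + (118/3)x - 155/3


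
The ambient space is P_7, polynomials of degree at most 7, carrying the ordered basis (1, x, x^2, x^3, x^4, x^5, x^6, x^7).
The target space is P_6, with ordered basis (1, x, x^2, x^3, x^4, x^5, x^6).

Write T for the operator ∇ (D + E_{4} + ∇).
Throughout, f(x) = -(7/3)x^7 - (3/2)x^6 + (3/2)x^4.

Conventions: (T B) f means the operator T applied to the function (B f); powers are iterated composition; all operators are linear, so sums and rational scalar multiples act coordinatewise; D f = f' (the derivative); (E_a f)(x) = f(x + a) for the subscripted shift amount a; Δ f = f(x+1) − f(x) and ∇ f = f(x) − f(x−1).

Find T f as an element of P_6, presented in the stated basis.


D f = -(49/3)x^6 - 9x^5 + 6x^3
E_{4} f = -(7/3)x^7 - (401/6)x^6 - 820x^5 - (33511/6)x^4 - (68408/3)x^3 - 55792x^2 - (227200/3)x - 131968/3
∇ f = -(49/3)x^6 + 40x^5 - (355/6)x^4 + (173/3)x^3 - (71/2)x^2 + (40/3)x - 7/3
(D + E_{4} + ∇) f = -(7/3)x^7 - (199/2)x^6 - 789x^5 - (16933/3)x^4 - 22739x^3 - (111655/2)x^2 - 75720x - 131975/3
∇ (D + E_{4} + ∇) f = -(49/3)x^6 - 548x^5 - (15205/6)x^4 - (49787/3)x^3 - (81595/2)x^2 - 62651x - 37679

the image equals g(x) = -(49/3)x^6 - 548x^5 - (15205/6)x^4 - (49787/3)x^3 - (81595/2)x^2 - 62651x - 37679


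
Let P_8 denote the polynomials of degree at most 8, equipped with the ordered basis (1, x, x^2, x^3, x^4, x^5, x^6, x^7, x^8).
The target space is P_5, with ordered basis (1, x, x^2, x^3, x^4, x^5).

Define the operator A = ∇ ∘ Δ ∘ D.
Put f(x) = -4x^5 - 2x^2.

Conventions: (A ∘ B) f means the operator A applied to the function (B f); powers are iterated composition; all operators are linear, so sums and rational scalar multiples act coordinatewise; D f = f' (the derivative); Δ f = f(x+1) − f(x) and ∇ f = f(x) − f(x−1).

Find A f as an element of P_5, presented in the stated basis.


the image equals g(x) = -240x^2 - 40

D f = -20x^4 - 4x
Δ D f = -80x^3 - 120x^2 - 80x - 24
∇ Δ D f = -240x^2 - 40


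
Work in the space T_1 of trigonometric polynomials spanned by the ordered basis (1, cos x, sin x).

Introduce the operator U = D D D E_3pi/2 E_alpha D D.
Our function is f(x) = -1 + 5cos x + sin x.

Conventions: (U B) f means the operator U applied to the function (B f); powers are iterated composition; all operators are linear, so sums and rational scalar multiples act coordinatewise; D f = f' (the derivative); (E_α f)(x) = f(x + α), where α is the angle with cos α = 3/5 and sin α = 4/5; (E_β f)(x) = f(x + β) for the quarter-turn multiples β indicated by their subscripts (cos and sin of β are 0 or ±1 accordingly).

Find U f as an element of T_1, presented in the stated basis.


the image equals g(x) = (19/5)cos x - (17/5)sin x

D f = cos x - 5sin x
D D f = -5cos x - sin x
E_alpha D D f = -(19/5)cos x + (17/5)sin x
E_3pi/2 (E_alpha D) D f = -(17/5)cos x - (19/5)sin x
D (E_3pi/2 E_alpha D) D f = -(19/5)cos x + (17/5)sin x
D D (E_3pi/2 E_alpha D) D f = (17/5)cos x + (19/5)sin x
D D D (E_3pi/2 E_alpha D) D f = (19/5)cos x - (17/5)sin x


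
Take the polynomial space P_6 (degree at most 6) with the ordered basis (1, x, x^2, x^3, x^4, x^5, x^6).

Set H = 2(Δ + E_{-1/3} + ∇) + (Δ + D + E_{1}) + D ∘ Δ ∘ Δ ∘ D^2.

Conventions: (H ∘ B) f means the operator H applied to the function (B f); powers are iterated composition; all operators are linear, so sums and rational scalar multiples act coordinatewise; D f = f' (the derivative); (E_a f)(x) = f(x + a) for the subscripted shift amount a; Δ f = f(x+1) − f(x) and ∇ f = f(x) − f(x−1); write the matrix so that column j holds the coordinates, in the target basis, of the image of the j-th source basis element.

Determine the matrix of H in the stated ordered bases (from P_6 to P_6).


image of 1: 3
image of x: 3x + 19/3
image of x^2: 3x^2 + (38/3)x + 20/9
image of x^3: 3x^3 + 19x^2 + (20/3)x + 160/27
image of x^4: 3x^4 + (76/3)x^3 + (40/3)x^2 + (640/27)x + 164/81
image of x^5: 3x^5 + (95/3)x^4 + (200/9)x^3 + (1600/27)x^2 + (820/81)x + 30616/243
image of x^6: 3x^6 + 38x^5 + (100/3)x^4 + (3200/27)x^3 + (820/27)x^2 + (61232/81)x + 526340/729
each image's coordinates form column j of the matrix

the matrix is [[3, 19/3, 20/9, 160/27, 164/81, 30616/243, 526340/729]; [0, 3, 38/3, 20/3, 640/27, 820/81, 61232/81]; [0, 0, 3, 19, 40/3, 1600/27, 820/27]; [0, 0, 0, 3, 76/3, 200/9, 3200/27]; [0, 0, 0, 0, 3, 95/3, 100/3]; [0, 0, 0, 0, 0, 3, 38]; [0, 0, 0, 0, 0, 0, 3]] (rows listed top to bottom)


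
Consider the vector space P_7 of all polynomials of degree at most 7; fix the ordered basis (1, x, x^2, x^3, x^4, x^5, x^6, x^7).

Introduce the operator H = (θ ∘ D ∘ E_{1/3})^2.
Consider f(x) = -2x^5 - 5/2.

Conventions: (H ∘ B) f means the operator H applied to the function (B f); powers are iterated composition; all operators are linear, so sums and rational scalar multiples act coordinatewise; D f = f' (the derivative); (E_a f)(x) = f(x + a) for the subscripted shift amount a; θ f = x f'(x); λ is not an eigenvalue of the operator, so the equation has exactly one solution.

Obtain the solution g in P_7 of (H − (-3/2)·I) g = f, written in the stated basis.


write g with unknown coordinates in the stated basis and equate coefficients in (H − (-3/2)·I) g = f
solving from the highest basis element down gives g = -(4/3)x^5 + (640/3)x^3 + (2240/9)x^2 - (14720/9)x - 5/3
check: H g = -320x^3 - (1120/3)x^2 + (7360/3)x
so H g − (-3/2)·g = -2x^5 - 5/2 = f ✓

g(x) = -(4/3)x^5 + (640/3)x^3 + (2240/9)x^2 - (14720/9)x - 5/3


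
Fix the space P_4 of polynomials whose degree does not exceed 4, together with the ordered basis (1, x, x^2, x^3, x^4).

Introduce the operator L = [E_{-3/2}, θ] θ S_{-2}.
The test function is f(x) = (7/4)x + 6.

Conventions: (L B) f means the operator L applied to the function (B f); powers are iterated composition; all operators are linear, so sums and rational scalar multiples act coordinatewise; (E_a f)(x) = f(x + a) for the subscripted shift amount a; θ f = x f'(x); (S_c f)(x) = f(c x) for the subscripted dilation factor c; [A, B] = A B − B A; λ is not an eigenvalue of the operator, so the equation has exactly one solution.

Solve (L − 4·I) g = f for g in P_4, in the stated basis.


the image equals g(x) = -(7/16)x - 117/64

write g with unknown coordinates in the stated basis and equate coefficients in (L − 4·I) g = f
solving from the highest basis element down gives g = -(7/16)x - 117/64
check: L g = -21/16
so L g − 4·g = (7/4)x + 6 = f ✓


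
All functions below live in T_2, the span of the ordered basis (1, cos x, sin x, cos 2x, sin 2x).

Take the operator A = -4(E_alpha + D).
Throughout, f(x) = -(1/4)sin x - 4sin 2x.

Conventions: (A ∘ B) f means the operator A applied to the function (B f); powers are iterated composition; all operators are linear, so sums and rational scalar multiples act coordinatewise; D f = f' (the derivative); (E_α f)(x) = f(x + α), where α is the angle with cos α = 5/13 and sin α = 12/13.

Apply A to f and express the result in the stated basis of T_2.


the image equals g(x) = (25/13)cos x + (5/13)sin x + (7328/169)cos 2x - (1904/169)sin 2x

E_alpha f = -(3/13)cos x - (5/52)sin x - (480/169)cos 2x + (476/169)sin 2x
D f = -(1/4)cos x - 8cos 2x
(E_alpha + D) f = -(25/52)cos x - (5/52)sin x - (1832/169)cos 2x + (476/169)sin 2x
(-4(E_alpha + D)) f = (25/13)cos x + (5/13)sin x + (7328/169)cos 2x - (1904/169)sin 2x


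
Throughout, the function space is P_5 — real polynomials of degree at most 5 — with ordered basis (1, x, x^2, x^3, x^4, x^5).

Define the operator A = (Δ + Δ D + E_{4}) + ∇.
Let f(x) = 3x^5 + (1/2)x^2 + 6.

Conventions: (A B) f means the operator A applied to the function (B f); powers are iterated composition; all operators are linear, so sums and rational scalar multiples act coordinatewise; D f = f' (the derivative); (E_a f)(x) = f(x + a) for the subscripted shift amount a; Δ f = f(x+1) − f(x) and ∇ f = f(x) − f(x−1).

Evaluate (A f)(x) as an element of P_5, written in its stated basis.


g(x) = 3x^5 + 90x^4 + 540x^3 + (4141/2)x^2 + 3906x + 3108

Δ f = 15x^4 + 30x^3 + 30x^2 + 16x + 7/2
D f = 15x^4 + x
Δ D f = 60x^3 + 90x^2 + 60x + 16
E_{4} f = 3x^5 + 60x^4 + 480x^3 + (3841/2)x^2 + 3844x + 3086
(Δ + Δ D + E_{4}) f = 3x^5 + 75x^4 + 570x^3 + (4081/2)x^2 + 3920x + 6211/2
∇ f = 15x^4 - 30x^3 + 30x^2 - 14x + 5/2
((Δ + Δ D + E_{4}) + ∇) f = 3x^5 + 90x^4 + 540x^3 + (4141/2)x^2 + 3906x + 3108


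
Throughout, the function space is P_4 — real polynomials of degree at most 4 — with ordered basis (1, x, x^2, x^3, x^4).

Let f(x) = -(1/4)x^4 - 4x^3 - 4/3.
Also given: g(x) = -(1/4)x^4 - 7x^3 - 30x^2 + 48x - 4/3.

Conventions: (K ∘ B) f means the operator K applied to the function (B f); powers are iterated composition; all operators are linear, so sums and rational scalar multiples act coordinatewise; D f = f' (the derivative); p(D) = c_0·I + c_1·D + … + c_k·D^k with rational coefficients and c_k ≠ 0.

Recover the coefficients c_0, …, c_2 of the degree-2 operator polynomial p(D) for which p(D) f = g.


D^0 f = -(1/4)x^4 - 4x^3 - 4/3
D^1 f = -x^3 - 12x^2
D^2 f = -3x^2 - 24x
matching coefficients of g against c_0 f + c_1 Df + … from the top degree down determines the c_i
solution: c_0 = 1, c_1 = 3, c_2 = -2

c_0 = 1, c_1 = 3, c_2 = -2


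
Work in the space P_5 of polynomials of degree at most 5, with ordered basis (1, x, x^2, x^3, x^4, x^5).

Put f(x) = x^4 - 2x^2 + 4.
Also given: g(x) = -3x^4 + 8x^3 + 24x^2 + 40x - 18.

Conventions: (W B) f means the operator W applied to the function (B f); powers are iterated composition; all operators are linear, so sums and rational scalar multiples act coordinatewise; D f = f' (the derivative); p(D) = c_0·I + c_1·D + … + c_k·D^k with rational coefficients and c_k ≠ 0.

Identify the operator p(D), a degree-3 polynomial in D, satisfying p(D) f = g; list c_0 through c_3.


c_0 = -3, c_1 = 2, c_2 = 3/2, c_3 = 2

D^0 f = x^4 - 2x^2 + 4
D^1 f = 4x^3 - 4x
D^2 f = 12x^2 - 4
D^3 f = 24x
matching coefficients of g against c_0 f + c_1 Df + … from the top degree down determines the c_i
solution: c_0 = -3, c_1 = 2, c_2 = 3/2, c_3 = 2


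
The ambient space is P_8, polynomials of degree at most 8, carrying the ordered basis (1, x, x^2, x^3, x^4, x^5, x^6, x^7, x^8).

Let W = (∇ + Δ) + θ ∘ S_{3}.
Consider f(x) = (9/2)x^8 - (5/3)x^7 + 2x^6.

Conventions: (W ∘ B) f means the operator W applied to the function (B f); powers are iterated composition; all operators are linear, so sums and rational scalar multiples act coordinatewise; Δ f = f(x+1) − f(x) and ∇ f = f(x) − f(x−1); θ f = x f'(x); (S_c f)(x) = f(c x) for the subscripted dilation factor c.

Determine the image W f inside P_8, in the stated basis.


g(x) = 236196x^8 - 25443x^7 + (26174/3)x^6 + 528x^5 - (350/3)x^4 + 584x^3 - 70x^2 + 96x - 10/3

∇ f = 36x^7 - (413/3)x^6 + 299x^5 - (1210/3)x^4 + (1051/3)x^3 - 191x^2 + (179/3)x - 49/6
Δ f = 36x^7 + (343/3)x^6 + 229x^5 + (860/3)x^4 + (701/3)x^3 + 121x^2 + (109/3)x + 29/6
(∇ + Δ) f = 72x^7 - (70/3)x^6 + 528x^5 - (350/3)x^4 + 584x^3 - 70x^2 + 96x - 10/3
S_{3} f = (59049/2)x^8 - 3645x^7 + 1458x^6
θ S_{3} f = 236196x^8 - 25515x^7 + 8748x^6
((∇ + Δ) + θ ∘ S_{3}) f = 236196x^8 - 25443x^7 + (26174/3)x^6 + 528x^5 - (350/3)x^4 + 584x^3 - 70x^2 + 96x - 10/3


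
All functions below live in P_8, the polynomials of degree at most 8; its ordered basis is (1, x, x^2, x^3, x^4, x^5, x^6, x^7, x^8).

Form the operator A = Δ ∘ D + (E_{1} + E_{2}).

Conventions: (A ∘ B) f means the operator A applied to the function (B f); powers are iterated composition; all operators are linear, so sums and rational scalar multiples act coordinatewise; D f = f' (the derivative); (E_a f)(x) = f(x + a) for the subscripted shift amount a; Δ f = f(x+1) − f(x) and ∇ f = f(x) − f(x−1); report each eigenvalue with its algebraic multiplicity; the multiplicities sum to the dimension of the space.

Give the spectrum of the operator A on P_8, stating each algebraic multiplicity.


image of 1: 2
image of x: 2x + 3
image of x^2: 2x^2 + 6x + 7
image of x^3: 2x^3 + 9x^2 + 21x + 12
image of x^4: 2x^4 + 12x^3 + 42x^2 + 48x + 21
image of x^5: 2x^5 + 15x^4 + 70x^3 + 120x^2 + 105x + 38
image of x^6: 2x^6 + 18x^5 + 105x^4 + 240x^3 + 315x^2 + 228x + 71
image of x^7: 2x^7 + 21x^6 + 147x^5 + 420x^4 + 735x^3 + 798x^2 + 497x + 136
image of x^8: 2x^8 + 24x^7 + 196x^6 + 672x^5 + 1470x^4 + 2128x^3 + 1988x^2 + 1088x + 265
the matrix is upper triangular; its diagonal is (2, 2, 2, 2, 2, 2, 2, 2, 2)
for a triangular matrix the eigenvalues are the diagonal entries, with algebraic multiplicity their repetition count

λ = 2 (multiplicity 9)


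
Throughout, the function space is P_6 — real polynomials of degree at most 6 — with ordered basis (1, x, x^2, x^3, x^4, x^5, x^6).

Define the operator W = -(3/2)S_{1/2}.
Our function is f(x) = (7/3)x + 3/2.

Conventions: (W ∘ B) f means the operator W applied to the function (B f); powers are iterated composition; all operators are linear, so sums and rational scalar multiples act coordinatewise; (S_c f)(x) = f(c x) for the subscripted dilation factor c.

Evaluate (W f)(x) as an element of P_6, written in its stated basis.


g(x) = -(7/4)x - 9/4

S_{1/2} f = (7/6)x + 3/2
(-(3/2)S_{1/2}) f = -(7/4)x - 9/4


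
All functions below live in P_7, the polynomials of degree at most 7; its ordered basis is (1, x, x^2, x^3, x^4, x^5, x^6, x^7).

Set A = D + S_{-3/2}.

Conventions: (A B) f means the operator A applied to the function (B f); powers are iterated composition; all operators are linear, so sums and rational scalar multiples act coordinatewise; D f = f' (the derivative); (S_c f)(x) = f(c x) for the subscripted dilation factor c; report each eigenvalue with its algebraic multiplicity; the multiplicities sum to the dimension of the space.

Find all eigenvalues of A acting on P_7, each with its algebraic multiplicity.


λ = -2187/128 (multiplicity 1), λ = -243/32 (multiplicity 1), λ = -27/8 (multiplicity 1), λ = -3/2 (multiplicity 1), λ = 1 (multiplicity 1), λ = 9/4 (multiplicity 1), λ = 81/16 (multiplicity 1), λ = 729/64 (multiplicity 1)

image of 1: 1
image of x: -(3/2)x + 1
image of x^2: (9/4)x^2 + 2x
image of x^3: -(27/8)x^3 + 3x^2
image of x^4: (81/16)x^4 + 4x^3
image of x^5: -(243/32)x^5 + 5x^4
image of x^6: (729/64)x^6 + 6x^5
image of x^7: -(2187/128)x^7 + 7x^6
the matrix is upper triangular; its diagonal is (1, -3/2, 9/4, -27/8, 81/16, -243/32, 729/64, -2187/128)
for a triangular matrix the eigenvalues are the diagonal entries, with algebraic multiplicity their repetition count


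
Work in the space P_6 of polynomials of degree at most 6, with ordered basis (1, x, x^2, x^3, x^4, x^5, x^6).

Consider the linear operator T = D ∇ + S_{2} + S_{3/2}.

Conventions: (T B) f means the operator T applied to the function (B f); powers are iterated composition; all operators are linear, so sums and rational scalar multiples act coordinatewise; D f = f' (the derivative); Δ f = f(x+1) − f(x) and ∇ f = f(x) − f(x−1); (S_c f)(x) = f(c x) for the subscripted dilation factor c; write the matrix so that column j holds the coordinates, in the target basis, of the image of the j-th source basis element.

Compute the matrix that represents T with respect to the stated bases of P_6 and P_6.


image of 1: 2
image of x: (7/2)x
image of x^2: (25/4)x^2 + 2
image of x^3: (91/8)x^3 + 6x - 3
image of x^4: (337/16)x^4 + 12x^2 - 12x + 4
image of x^5: (1267/32)x^5 + 20x^3 - 30x^2 + 20x - 5
image of x^6: (4825/64)x^6 + 30x^4 - 60x^3 + 60x^2 - 30x + 6
each image's coordinates form column j of the matrix

the matrix is [[2, 0, 2, -3, 4, -5, 6]; [0, 7/2, 0, 6, -12, 20, -30]; [0, 0, 25/4, 0, 12, -30, 60]; [0, 0, 0, 91/8, 0, 20, -60]; [0, 0, 0, 0, 337/16, 0, 30]; [0, 0, 0, 0, 0, 1267/32, 0]; [0, 0, 0, 0, 0, 0, 4825/64]] (rows listed top to bottom)


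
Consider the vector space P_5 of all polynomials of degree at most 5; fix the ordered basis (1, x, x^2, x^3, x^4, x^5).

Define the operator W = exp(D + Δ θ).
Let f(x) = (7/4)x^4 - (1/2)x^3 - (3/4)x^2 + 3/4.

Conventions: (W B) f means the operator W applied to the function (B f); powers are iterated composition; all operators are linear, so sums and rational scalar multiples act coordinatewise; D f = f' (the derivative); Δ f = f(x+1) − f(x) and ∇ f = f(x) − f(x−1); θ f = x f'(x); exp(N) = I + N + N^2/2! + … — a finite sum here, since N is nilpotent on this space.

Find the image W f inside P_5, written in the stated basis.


g(x) = (7/4)x^4 + (69/2)x^3 + (981/4)x^2 + (1409/2)x + 2557/4

order-1 term: 35x^3 + 36x^2 + 19x + 4
order-2 term: 210x^2 + (531/2)x + 215/2
order-3 term: 420x + 317
order-4 term: 210
the series for exp(D + Δ θ) f terminates at order 4
exp(D + Δ θ) f = (7/4)x^4 + (69/2)x^3 + (981/4)x^2 + (1409/2)x + 2557/4


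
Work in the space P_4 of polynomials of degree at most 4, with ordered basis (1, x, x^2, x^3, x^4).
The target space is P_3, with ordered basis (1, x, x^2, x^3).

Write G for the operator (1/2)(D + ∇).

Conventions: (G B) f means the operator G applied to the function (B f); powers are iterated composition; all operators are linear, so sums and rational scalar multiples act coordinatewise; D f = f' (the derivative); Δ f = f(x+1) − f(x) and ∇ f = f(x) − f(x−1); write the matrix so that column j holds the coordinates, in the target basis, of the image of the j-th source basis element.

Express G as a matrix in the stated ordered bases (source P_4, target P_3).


image of 1: 0
image of x: 1
image of x^2: 2x - 1/2
image of x^3: 3x^2 - (3/2)x + 1/2
image of x^4: 4x^3 - 3x^2 + 2x - 1/2
each image's coordinates form column j of the matrix

the matrix is [[0, 1, -1/2, 1/2, -1/2]; [0, 0, 2, -3/2, 2]; [0, 0, 0, 3, -3]; [0, 0, 0, 0, 4]] (rows listed top to bottom)


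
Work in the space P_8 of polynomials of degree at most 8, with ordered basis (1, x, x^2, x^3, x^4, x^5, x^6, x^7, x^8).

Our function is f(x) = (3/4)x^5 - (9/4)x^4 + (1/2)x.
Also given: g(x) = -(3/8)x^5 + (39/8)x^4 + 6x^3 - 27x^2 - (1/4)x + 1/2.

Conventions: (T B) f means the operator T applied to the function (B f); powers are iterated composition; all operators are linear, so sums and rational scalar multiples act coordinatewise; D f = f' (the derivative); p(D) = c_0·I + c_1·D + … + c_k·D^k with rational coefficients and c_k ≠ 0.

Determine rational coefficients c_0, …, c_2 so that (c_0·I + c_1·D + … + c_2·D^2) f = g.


p(D) = -(1/2)·I + D + D^2, i.e. c_0 = -1/2, c_1 = 1, c_2 = 1

D^0 f = (3/4)x^5 - (9/4)x^4 + (1/2)x
D^1 f = (15/4)x^4 - 9x^3 + 1/2
D^2 f = 15x^3 - 27x^2
matching coefficients of g against c_0 f + c_1 Df + … from the top degree down determines the c_i
solution: c_0 = -1/2, c_1 = 1, c_2 = 1


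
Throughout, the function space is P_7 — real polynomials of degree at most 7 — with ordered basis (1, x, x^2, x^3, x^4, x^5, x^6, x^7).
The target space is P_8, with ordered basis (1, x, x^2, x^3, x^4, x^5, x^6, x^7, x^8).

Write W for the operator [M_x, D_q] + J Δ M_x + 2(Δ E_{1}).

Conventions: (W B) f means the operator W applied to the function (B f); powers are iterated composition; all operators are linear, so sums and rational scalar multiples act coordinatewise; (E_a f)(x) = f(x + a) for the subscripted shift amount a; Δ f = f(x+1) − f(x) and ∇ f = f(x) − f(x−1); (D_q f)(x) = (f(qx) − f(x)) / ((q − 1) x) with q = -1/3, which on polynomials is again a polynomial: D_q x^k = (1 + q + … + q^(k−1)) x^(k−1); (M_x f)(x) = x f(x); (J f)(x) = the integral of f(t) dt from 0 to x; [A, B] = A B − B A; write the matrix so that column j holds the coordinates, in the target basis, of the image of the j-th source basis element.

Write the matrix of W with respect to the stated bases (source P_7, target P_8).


the matrix is [[-1, 2, 6, 14, 30, 62, 126, 254]; [1, 4/3, 5, 19, 57, 151, 373, 883]; [0, 1, 25/18, 8, 77/2, 143, 907/2, 1306]; [0, 0, 1, 55/27, 34/3, 65, 287, 3178/3]; [0, 0, 0, 1, 403/162, 15, 395/4, 504]; [0, 0, 0, 0, 1, 730/243, 19, 140]; [0, 0, 0, 0, 0, 1, 5101/1458, 70/3]; [0, 0, 0, 0, 0, 0, 1, 8749/2187]; [0, 0, 0, 0, 0, 0, 0, 1]] (rows listed top to bottom)

image of 1: x - 1
image of x: x^2 + (4/3)x + 2
image of x^2: x^3 + (25/18)x^2 + 5x + 6
image of x^3: x^4 + (55/27)x^3 + 8x^2 + 19x + 14
image of x^4: x^5 + (403/162)x^4 + (34/3)x^3 + (77/2)x^2 + 57x + 30
image of x^5: x^6 + (730/243)x^5 + 15x^4 + 65x^3 + 143x^2 + 151x + 62
image of x^6: x^7 + (5101/1458)x^6 + 19x^5 + (395/4)x^4 + 287x^3 + (907/2)x^2 + 373x + 126
image of x^7: x^8 + (8749/2187)x^7 + (70/3)x^6 + 140x^5 + 504x^4 + (3178/3)x^3 + 1306x^2 + 883x + 254
each image's coordinates form column j of the matrix


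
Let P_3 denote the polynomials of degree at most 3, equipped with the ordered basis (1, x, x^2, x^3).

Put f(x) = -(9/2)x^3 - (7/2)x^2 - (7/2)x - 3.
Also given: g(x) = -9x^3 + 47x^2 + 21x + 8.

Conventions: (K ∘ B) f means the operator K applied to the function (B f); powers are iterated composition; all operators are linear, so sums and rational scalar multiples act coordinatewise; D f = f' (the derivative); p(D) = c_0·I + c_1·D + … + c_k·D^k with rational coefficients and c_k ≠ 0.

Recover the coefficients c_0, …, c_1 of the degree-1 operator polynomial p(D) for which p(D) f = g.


D^0 f = -(9/2)x^3 - (7/2)x^2 - (7/2)x - 3
D^1 f = -(27/2)x^2 - 7x - 7/2
matching coefficients of g against c_0 f + c_1 Df + … from the top degree down determines the c_i
solution: c_0 = 2, c_1 = -4

p(D) = 2·I − 4·D, i.e. c_0 = 2, c_1 = -4


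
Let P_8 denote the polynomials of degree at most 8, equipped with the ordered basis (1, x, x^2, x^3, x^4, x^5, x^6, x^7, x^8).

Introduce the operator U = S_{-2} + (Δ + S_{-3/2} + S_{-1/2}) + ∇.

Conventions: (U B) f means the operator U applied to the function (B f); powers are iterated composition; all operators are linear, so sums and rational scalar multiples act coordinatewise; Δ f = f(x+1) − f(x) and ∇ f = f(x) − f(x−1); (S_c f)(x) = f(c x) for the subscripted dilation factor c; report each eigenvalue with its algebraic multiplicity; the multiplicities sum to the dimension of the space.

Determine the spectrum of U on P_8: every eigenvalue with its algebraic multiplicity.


image of 1: 3
image of x: -4x + 2
image of x^2: (13/2)x^2 + 4x
image of x^3: -(23/2)x^3 + 6x^2 + 2
image of x^4: (169/8)x^4 + 8x^3 + 8x
image of x^5: -(317/8)x^5 + 10x^4 + 20x^2 + 2
image of x^6: (2413/32)x^6 + 12x^5 + 40x^3 + 12x
image of x^7: -(4643/32)x^7 + 14x^6 + 70x^4 + 42x^2 + 2
image of x^8: (36049/128)x^8 + 16x^7 + 112x^5 + 112x^3 + 16x
the matrix is upper triangular; its diagonal is (3, -4, 13/2, -23/2, 169/8, -317/8, 2413/32, -4643/32, 36049/128)
for a triangular matrix the eigenvalues are the diagonal entries, with algebraic multiplicity their repetition count

λ = -4643/32 (multiplicity 1), λ = -317/8 (multiplicity 1), λ = -23/2 (multiplicity 1), λ = -4 (multiplicity 1), λ = 3 (multiplicity 1), λ = 13/2 (multiplicity 1), λ = 169/8 (multiplicity 1), λ = 2413/32 (multiplicity 1), λ = 36049/128 (multiplicity 1)


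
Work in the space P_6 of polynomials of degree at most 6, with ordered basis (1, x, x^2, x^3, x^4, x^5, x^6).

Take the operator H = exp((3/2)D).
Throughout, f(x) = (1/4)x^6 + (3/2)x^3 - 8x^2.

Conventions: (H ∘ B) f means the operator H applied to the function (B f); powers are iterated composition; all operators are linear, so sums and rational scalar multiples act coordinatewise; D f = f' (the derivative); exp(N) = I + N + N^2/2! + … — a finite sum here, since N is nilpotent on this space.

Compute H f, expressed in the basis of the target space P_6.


g(x) = (1/4)x^6 + (9/4)x^5 + (135/16)x^4 + (147/8)x^3 + (1135/64)x^2 - (159/64)x - 2583/256

order-1 term: (9/4)x^5 + (27/4)x^2 - 24x
order-2 term: (135/16)x^4 + (81/8)x - 18
order-3 term: (135/8)x^3 + 81/16
order-4 term: (1215/64)x^2
order-5 term: (729/64)x
order-6 term: 729/256
the series for exp((3/2)D) f terminates at order 6
exp((3/2)D) f = (1/4)x^6 + (9/4)x^5 + (135/16)x^4 + (147/8)x^3 + (1135/64)x^2 - (159/64)x - 2583/256


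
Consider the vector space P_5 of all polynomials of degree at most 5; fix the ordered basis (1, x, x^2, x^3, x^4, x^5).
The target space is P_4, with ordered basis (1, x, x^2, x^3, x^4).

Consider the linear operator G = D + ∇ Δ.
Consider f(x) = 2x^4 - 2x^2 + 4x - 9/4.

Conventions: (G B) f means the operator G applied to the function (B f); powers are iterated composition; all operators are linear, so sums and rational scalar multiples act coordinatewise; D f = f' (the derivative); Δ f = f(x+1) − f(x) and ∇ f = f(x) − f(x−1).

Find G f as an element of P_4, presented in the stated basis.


g(x) = 8x^3 + 24x^2 - 4x + 4

D f = 8x^3 - 4x + 4
Δ f = 8x^3 + 12x^2 + 4x + 4
∇ Δ f = 24x^2
(D + ∇ Δ) f = 8x^3 + 24x^2 - 4x + 4


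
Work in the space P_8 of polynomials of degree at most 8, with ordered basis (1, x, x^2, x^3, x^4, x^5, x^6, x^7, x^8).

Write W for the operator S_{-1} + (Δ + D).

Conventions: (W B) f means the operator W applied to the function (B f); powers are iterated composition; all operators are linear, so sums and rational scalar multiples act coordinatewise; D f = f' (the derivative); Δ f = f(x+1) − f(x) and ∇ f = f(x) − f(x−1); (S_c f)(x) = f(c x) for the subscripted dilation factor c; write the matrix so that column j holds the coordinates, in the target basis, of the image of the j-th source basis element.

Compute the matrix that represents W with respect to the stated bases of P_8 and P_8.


image of 1: 1
image of x: -x + 2
image of x^2: x^2 + 4x + 1
image of x^3: -x^3 + 6x^2 + 3x + 1
image of x^4: x^4 + 8x^3 + 6x^2 + 4x + 1
image of x^5: -x^5 + 10x^4 + 10x^3 + 10x^2 + 5x + 1
image of x^6: x^6 + 12x^5 + 15x^4 + 20x^3 + 15x^2 + 6x + 1
image of x^7: -x^7 + 14x^6 + 21x^5 + 35x^4 + 35x^3 + 21x^2 + 7x + 1
image of x^8: x^8 + 16x^7 + 28x^6 + 56x^5 + 70x^4 + 56x^3 + 28x^2 + 8x + 1
each image's coordinates form column j of the matrix

the matrix is [[1, 2, 1, 1, 1, 1, 1, 1, 1]; [0, -1, 4, 3, 4, 5, 6, 7, 8]; [0, 0, 1, 6, 6, 10, 15, 21, 28]; [0, 0, 0, -1, 8, 10, 20, 35, 56]; [0, 0, 0, 0, 1, 10, 15, 35, 70]; [0, 0, 0, 0, 0, -1, 12, 21, 56]; [0, 0, 0, 0, 0, 0, 1, 14, 28]; [0, 0, 0, 0, 0, 0, 0, -1, 16]; [0, 0, 0, 0, 0, 0, 0, 0, 1]] (rows listed top to bottom)
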